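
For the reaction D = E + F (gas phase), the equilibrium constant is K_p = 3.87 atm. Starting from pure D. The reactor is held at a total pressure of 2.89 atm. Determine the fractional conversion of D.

Let X = conversion of D (basis 1 mol D); extent of reaction ξ = X.
Moles: n_D = 1 − X; n_E = X; n_F = X.
Summing: n_T = 1 + X.
Mole fractions y_i = n_i/n_T; K_p = p_E p_F / (p_D) with p_i = y_i·P.
Equating to 3.87 atm and solving on 0 < X < 1: X = 0.757.

X = 0.757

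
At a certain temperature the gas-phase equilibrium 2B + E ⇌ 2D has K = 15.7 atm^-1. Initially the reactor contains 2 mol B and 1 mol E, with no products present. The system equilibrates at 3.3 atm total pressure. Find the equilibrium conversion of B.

X = 0.717

Take 2 mol B as basis and let X be its fractional conversion, so ξ = X.
At extent ξ: n_B = 2 − 2X; n_E = 1 − X; n_D = 2X.
Summing: n_T = 3 − X.
With p_i = (n_i/n_T)P, K = p_D^2 / (p_B^2 p_E).
Setting this equal to 15.7 atm^-1 and taking the physical root (0 < X < 1) gives X = 0.717.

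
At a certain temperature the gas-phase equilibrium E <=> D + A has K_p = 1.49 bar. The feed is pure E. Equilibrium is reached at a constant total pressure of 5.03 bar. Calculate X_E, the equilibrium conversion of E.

Basis: 1 mol E initially; let X = conversion of E. Extent ξ = X.
Moles: n_E = 1 − X; n_D = X; n_A = X.
n_T = Σnᵢ = 1 + X.
y_i = n_i/n_T, p_i = y_i·P. K_p = p_D p_A / (p_E).
This yields a degree-2 equation in X; solving on (0,1), X = 0.478.

X = 0.478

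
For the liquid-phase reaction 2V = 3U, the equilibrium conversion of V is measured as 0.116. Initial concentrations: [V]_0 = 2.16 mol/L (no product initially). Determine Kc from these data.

Let X = conversion of V.
Concentrations: [V] = 2.16 − 2.16X; [U] = 3.24X.
At X = 0.116: [V] = 1.91, [U] = 0.376.
Kc = [U]^3 / ([V]^2) = 0.0146 mol/L.

Kc = 0.0146 mol/L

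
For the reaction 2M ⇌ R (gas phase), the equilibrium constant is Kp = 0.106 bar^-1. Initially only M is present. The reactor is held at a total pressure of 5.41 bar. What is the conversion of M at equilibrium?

X = 0.449

Let X = conversion of M (basis 1 mol M); extent of reaction ξ = 0.5X.
Species balance: n_M = 1 − X; n_R = 0.5X.
Total moles n_T = 1 − 0.5X.
Mole fractions y_i = n_i/n_T; Kp = p_R / (p_M^2) with p_i = y_i·P.
Substituting and setting equal to 0.106 bar^-1 gives a polynomial in X; the root in (0,1) is X = 0.449.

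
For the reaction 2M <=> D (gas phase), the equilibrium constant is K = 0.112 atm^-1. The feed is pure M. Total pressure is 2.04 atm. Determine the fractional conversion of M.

Basis: 1 mol M initially; let X = conversion of M. Extent ξ = 0.5X.
Moles: n_M = 1 − X; n_D = 0.5X.
n_T = Σnᵢ = 1 − 0.5X.
Mole fractions y_i = n_i/n_T; K = p_D / (p_M^2) with p_i = y_i·P.
Setting this equal to 0.112 atm^-1 and taking the physical root (0 < X < 1) gives X = 0.277.

X = 0.277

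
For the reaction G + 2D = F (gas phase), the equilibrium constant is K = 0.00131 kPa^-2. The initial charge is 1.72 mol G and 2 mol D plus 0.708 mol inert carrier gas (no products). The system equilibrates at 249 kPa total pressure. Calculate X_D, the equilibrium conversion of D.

Basis: 2 mol D initially; let X = conversion of D. Extent ξ = X.
Mole table: n_G = 1.72 − X; n_D = 2 − 2X; n_F = X; n_I = 0.708 (inert).
n_T = Σnᵢ = 4.43 − 2X.
Mole fractions y_i = n_i/n_T; K = p_F / (p_G p_D^2) with p_i = y_i·P.
Setting this equal to 0.00131 kPa^-2 and taking the physical root (0 < X < 1) gives X = 0.850.

X = 0.850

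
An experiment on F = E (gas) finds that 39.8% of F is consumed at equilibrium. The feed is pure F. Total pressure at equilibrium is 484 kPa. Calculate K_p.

Basis: 1 mol F initially; let X = conversion of F. Extent ξ = X.
Species balance: n_F = 1 − X; n_E = X.
Since Δν = 0, n_T = 1 throughout.
At X = 0.398: n_F = 0.602, n_E = 0.398, n_T = 1.
p_i = (n_i/n_T)·P. K_p = p_E / (p_F) = 0.661.

K_p = 0.661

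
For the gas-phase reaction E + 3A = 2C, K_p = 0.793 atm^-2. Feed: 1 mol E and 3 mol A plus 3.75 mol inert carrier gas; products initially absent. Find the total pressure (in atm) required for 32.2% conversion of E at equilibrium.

P = 2.15 atm

Let X = conversion of E (basis 1 mol E); extent of reaction ξ = X.
Moles: n_E = 1 − X; n_A = 3 − 3X; n_C = 2X; n_I = 3.75 (inert).
n_T = Σnᵢ = 7.75 − 2X.
K_p = p_C^2 / (p_E p_A^3) with p_i = (n_i/n_T)·P.
At X = 0.322: the mole-fraction product g(X) = Π y_i^ν_i = 3.671. Since K_p = g(X)·P^{-2}, P = (g/K_p)^(1/2) = (3.671/0.793)^(1/2) = 2.15 atm.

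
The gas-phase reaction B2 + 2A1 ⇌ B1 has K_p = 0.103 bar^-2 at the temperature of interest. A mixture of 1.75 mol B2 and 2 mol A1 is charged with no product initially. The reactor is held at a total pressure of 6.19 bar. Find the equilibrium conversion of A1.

Let X = conversion of A1 (basis 2 mol A1); extent of reaction ξ = X.
Moles: n_B2 = 1.75 − X; n_A1 = 2 − 2X; n_B1 = X.
n_T = Σnᵢ = 3.75 − 2X.
Mole fractions y_i = n_i/n_T; K_p = p_B1 / (p_B2 p_A1^2) with p_i = y_i·P.
Equating to 0.103 bar^-2 and solving on 0 < X < 1: X = 0.549.

X = 0.549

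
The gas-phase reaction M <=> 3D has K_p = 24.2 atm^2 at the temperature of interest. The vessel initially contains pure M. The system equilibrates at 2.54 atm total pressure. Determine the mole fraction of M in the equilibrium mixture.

Take 1 mol M as basis and let X be its fractional conversion, so ξ = X.
Moles: n_M = 1 − X; n_D = 3X.
Total moles n_T = 1 + 2X.
Mole fractions y_i = n_i/n_T; K_p = p_D^3 / (p_M) with p_i = y_i·P.
Substituting and setting equal to 24.2 atm^2 gives a polynomial in X; the root in (0,1) is X = 0.639.
Then n_M = 0.361, n_T = 2.28, so y_M = 0.159.

y_M = 0.159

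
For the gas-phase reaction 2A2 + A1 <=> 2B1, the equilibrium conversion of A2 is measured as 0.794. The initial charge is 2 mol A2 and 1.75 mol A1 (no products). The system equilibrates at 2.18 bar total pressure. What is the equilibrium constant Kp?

Kp = 21.1 bar^-1

Basis: 2 mol A2 initially; let X = conversion of A2. Extent ξ = X.
Mole table: n_A2 = 2 − 2X; n_A1 = 1.75 − X; n_B1 = 2X.
n_T = Σnᵢ = 3.75 − X.
At X = 0.794: n_A2 = 0.412, n_A1 = 0.956, n_B1 = 1.59, n_T = 2.96.
p_i = (n_i/n_T)·P. Kp = p_B1^2 / (p_A2^2 p_A1) = 21.1 bar^-1.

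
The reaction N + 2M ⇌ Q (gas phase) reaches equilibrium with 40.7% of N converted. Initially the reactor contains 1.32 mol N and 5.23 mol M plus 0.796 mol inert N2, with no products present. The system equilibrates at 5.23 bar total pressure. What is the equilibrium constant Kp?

Kp = 0.0572 bar^-2

Basis: 1.32 mol N initially; let X = conversion of N. Extent ξ = 1.32X.
Moles: n_N = 1.32 − 1.32X; n_M = 5.23 − 2.64X; n_Q = 1.32X; n_I = 0.796 (inert).
n_T = Σnᵢ = 7.35 − 2.64X.
At X = 0.407: n_N = 0.783, n_M = 4.16, n_Q = 0.537, n_T = 6.27.
p_i = (n_i/n_T)·P. Kp = p_Q / (p_N p_M^2) = 0.0572 bar^-2.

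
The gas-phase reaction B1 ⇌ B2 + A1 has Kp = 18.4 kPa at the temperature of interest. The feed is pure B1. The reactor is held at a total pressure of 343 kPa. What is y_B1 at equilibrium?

Basis: 1 mol B1 initially; let X = conversion of B1. Extent ξ = X.
Mole table: n_B1 = 1 − X; n_B2 = X; n_A1 = X.
n_T = Σnᵢ = 1 + X.
y_i = n_i/n_T, p_i = y_i·P. Kp = p_B2 p_A1 / (p_B1).
This yields a degree-2 equation in X; solving on (0,1), X = 0.226.
Then n_B1 = 0.774, n_T = 1.23, so y_B1 = 0.632.

y_B1 = 0.632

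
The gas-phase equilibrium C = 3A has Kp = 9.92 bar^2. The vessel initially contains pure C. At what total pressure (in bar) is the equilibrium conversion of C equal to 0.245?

Take 1 mol C as basis and let X be its fractional conversion, so ξ = X.
Mole table: n_C = 1 − X; n_A = 3X.
Summing: n_T = 1 + 2X.
Kp = p_A^3 / (p_C) with p_i = (n_i/n_T)·P.
At X = 0.245: the mole-fraction product g(X) = Π y_i^ν_i = 0.2369. Since Kp = g(X)·P^{2}, P = (Kp/g)^(1/2) = (9.92/0.2369)^(1/2) = 6.47 bar.

P = 6.47 bar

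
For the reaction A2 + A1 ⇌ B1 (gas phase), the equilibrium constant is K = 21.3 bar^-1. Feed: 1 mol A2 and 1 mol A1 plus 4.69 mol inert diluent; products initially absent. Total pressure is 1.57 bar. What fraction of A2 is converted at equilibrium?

Let X = conversion of A2 (basis 1 mol A2); extent of reaction ξ = X.
At extent ξ: n_A2 = 1 − X; n_A1 = 1 − X; n_B1 = X; n_I = 4.69 (inert).
n_T = Σnᵢ = 6.69 − X.
y_i = n_i/n_T, p_i = y_i·P. K = p_B1 / (p_A2 p_A1).
This yields a degree-2 equation in X; solving on (0,1), X = 0.656.

X = 0.656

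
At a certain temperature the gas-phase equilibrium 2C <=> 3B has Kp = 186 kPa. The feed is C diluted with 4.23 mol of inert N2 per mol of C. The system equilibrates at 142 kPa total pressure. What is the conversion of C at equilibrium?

Basis: 1 mol C initially; let X = conversion of C. Extent ξ = 0.5X.
Species balance: n_C = 1 − X; n_B = 1.5X; n_I = 4.23 (inert).
Summing: n_T = 5.23 + 0.5X.
With p_i = (n_i/n_T)P, Kp = p_B^3 / (p_C^2).
Equating to 186 kPa and solving on 0 < X < 1: X = 0.646.

X = 0.646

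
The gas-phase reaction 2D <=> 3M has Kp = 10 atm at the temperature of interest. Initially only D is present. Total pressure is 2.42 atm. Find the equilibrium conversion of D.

X = 0.617

Basis: 1 mol D initially; let X = conversion of D. Extent ξ = 0.5X.
Mole table: n_D = 1 − X; n_M = 1.5X.
Summing: n_T = 1 + 0.5X.
y_i = n_i/n_T, p_i = y_i·P. Kp = p_M^3 / (p_D^2).
Setting this equal to 10 atm and taking the physical root (0 < X < 1) gives X = 0.617.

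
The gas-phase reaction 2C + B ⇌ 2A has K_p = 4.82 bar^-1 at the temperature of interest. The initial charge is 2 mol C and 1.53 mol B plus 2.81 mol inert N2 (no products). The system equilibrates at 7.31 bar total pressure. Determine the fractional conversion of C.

Basis: 2 mol C initially; let X = conversion of C. Extent ξ = X.
Species balance: n_C = 2 − 2X; n_B = 1.53 − X; n_A = 2X; n_I = 2.81 (inert).
Total moles n_T = 6.34 − X.
y_i = n_i/n_T, p_i = y_i·P. K_p = p_A^2 / (p_C^2 p_B).
Setting this equal to 4.82 bar^-1 and taking the physical root (0 < X < 1) gives X = 0.695.

X = 0.695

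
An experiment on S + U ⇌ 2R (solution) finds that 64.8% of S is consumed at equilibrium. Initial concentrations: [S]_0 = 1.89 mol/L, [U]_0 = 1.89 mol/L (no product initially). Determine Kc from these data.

Kc = 13.6

Let X = conversion of S.
Concentrations: [S] = 1.89 − 1.89X; [U] = 1.89 − 1.89X; [R] = 3.78X.
At X = 0.648: [S] = 0.665, [U] = 0.665, [R] = 2.45.
Kc = [R]^2 / ([S] [U]) = 13.6.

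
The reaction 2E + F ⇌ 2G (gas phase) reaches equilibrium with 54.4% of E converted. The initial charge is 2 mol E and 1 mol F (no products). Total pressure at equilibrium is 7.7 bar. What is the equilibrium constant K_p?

K_p = 0.995 bar^-1

Let X = conversion of E (basis 2 mol E); extent of reaction ξ = X.
Moles: n_E = 2 − 2X; n_F = 1 − X; n_G = 2X.
n_T = Σnᵢ = 3 − X.
At X = 0.544: n_E = 0.912, n_F = 0.456, n_G = 1.09, n_T = 2.46.
p_i = (n_i/n_T)·P. K_p = p_G^2 / (p_E^2 p_F) = 0.995 bar^-1.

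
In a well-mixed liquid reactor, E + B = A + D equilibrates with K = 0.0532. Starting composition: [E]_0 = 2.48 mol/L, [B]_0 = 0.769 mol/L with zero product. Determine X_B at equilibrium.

Let X = conversion of B; extent ξ = 0.769·X mol/L.
Concentrations: [E] = 2.48 − 0.769X; [B] = 0.769 − 0.769X; [A] = 0.769X; [D] = 0.769X.
K = [A] [D] / ([E] [B]).
Solving K = 0.0532 for X ∈ (0,1): X = 0.323.

X = 0.323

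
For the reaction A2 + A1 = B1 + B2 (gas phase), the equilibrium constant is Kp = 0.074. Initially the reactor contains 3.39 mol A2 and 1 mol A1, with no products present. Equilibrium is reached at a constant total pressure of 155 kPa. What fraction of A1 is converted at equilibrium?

X = 0.374

Let X = conversion of A1 (basis 1 mol A1); extent of reaction ξ = X.
Mole table: n_A2 = 3.39 − X; n_A1 = 1 − X; n_B1 = X; n_B2 = X.
Since Δν = 0, n_T = 4.39 throughout.
With p_i = (n_i/n_T)P, Kp = p_B1 p_B2 / (p_A2 p_A1).
Setting this equal to 0.074 and taking the physical root (0 < X < 1) gives X = 0.374.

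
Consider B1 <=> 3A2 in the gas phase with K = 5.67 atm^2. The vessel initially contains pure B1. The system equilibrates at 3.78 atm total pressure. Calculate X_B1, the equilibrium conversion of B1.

Take 1 mol B1 as basis and let X be its fractional conversion, so ξ = X.
Moles: n_B1 = 1 − X; n_A2 = 3X.
n_T = Σnᵢ = 1 + 2X.
With p_i = (n_i/n_T)P, K = p_A2^3 / (p_B1).
Setting this equal to 5.67 atm^2 and taking the physical root (0 < X < 1) gives X = 0.297.

X = 0.297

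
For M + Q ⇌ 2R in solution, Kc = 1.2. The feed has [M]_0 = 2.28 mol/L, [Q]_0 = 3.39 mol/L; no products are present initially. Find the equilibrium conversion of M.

X = 0.427

Let X = conversion of M; extent ξ = 2.28·X mol/L.
Concentrations: [M] = 2.28 − 2.28X; [Q] = 3.39 − 2.28X; [R] = 4.56X.
Kc = [R]^2 / ([M] [Q]).
Solving Kc = 1.2 for X ∈ (0,1): X = 0.427.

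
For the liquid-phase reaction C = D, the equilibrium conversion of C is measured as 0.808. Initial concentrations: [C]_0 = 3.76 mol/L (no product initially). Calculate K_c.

Let X = conversion of C.
Concentrations: [C] = 3.76 − 3.76X; [D] = 3.76X.
At X = 0.808: [C] = 0.722, [D] = 3.04.
K_c = [D] / ([C]) = 4.21.

K_c = 4.21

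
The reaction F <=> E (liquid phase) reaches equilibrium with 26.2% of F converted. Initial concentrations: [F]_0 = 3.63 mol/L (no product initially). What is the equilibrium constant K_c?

Let X = conversion of F.
Concentrations: [F] = 3.63 − 3.63X; [E] = 3.63X.
At X = 0.262: [F] = 2.68, [E] = 0.951.
K_c = [E] / ([F]) = 0.355.

K_c = 0.355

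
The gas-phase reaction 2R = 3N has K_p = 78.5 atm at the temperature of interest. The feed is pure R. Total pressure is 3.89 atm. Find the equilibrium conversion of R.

X = 0.767

Let X = conversion of R (basis 1 mol R); extent of reaction ξ = 0.5X.
Moles: n_R = 1 − X; n_N = 1.5X.
Total moles n_T = 1 + 0.5X.
With p_i = (n_i/n_T)P, K_p = p_N^3 / (p_R^2).
Substituting and setting equal to 78.5 atm gives a polynomial in X; the root in (0,1) is X = 0.767.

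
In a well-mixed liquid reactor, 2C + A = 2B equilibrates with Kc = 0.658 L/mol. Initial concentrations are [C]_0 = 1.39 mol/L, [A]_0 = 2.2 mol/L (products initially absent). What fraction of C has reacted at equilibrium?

Let X = conversion of C; extent ξ = 1.39X/2 mol/L.
Concentrations: [C] = 1.39 − 1.39X; [A] = 2.2 − 0.695X; [B] = 1.39X.
Kc = [B]^2 / ([C]^2 [A]).
Equating to 0.658 L/mol: the physical root is X = 0.524.

X = 0.524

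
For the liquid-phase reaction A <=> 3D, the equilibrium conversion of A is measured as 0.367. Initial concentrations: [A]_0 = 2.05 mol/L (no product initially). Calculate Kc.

Kc = 8.86 (mol/L)^2

Let X = conversion of A.
Concentrations: [A] = 2.05 − 2.05X; [D] = 6.15X.
At X = 0.367: [A] = 1.3, [D] = 2.26.
Kc = [D]^3 / ([A]) = 8.86 (mol/L)^2.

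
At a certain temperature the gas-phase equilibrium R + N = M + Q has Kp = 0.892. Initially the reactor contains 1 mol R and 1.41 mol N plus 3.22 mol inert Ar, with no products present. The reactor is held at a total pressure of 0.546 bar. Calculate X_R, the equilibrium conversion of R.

X = 0.569

Take 1 mol R as basis and let X be its fractional conversion, so ξ = X.
Moles: n_R = 1 − X; n_N = 1.41 − X; n_M = X; n_Q = X; n_I = 3.22 (inert).
Since Δν = 0, n_T = 5.63 throughout.
y_i = n_i/n_T, p_i = y_i·P. Kp = p_M p_Q / (p_R p_N).
Setting this equal to 0.892 and taking the physical root (0 < X < 1) gives X = 0.569.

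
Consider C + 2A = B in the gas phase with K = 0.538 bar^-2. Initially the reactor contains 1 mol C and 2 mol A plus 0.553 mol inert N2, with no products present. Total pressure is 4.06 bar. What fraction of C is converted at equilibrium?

Take 1 mol C as basis and let X be its fractional conversion, so ξ = X.
Species balance: n_C = 1 − X; n_A = 2 − 2X; n_B = X; n_I = 0.553 (inert).
Summing: n_T = 3.55 − 2X.
Mole fractions y_i = n_i/n_T; K = p_B / (p_C p_A^2) with p_i = y_i·P.
This yields a degree-3 equation in X; solving on (0,1), X = 0.547.

X = 0.547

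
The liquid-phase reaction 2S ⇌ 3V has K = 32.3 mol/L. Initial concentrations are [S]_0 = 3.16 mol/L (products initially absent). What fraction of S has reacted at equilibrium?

X = 0.679

Let X = conversion of S; extent ξ = 3.16X/2 mol/L.
Concentrations: [S] = 3.16 − 3.16X; [V] = 4.74X.
K = [V]^3 / ([S]^2).
Setting equal to 32.3 and solving for X on (0,1) gives X = 0.679.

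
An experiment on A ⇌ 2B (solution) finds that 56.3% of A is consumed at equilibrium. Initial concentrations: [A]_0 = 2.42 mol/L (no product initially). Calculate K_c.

Let X = conversion of A.
Concentrations: [A] = 2.42 − 2.42X; [B] = 4.84X.
At X = 0.563: [A] = 1.06, [B] = 2.72.
K_c = [B]^2 / ([A]) = 7.02 mol/L.

K_c = 7.02 mol/L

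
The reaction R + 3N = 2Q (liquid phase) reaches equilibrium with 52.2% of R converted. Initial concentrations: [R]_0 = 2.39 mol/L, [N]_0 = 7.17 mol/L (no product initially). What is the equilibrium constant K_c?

K_c = 0.135 (mol/L)^-2

Let X = conversion of R.
Concentrations: [R] = 2.39 − 2.39X; [N] = 7.17 − 7.17X; [Q] = 4.78X.
At X = 0.522: [R] = 1.14, [N] = 3.43, [Q] = 2.5.
K_c = [Q]^2 / ([R] [N]^3) = 0.135 (mol/L)^-2.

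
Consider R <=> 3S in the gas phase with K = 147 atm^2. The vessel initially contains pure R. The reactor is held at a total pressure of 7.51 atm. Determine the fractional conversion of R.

Basis: 1 mol R initially; let X = conversion of R. Extent ξ = X.
At extent ξ: n_R = 1 − X; n_S = 3X.
Total moles n_T = 1 + 2X.
With p_i = (n_i/n_T)P, K = p_S^3 / (p_R).
Substituting and setting equal to 147 atm^2 gives a polynomial in X; the root in (0,1) is X = 0.575.

X = 0.575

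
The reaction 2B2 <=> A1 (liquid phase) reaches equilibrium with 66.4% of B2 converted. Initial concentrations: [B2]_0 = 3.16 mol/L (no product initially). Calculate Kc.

Let X = conversion of B2.
Concentrations: [B2] = 3.16 − 3.16X; [A1] = 1.58X.
At X = 0.664: [B2] = 1.06, [A1] = 1.05.
Kc = [A1] / ([B2]^2) = 0.931 L/mol.

Kc = 0.931 L/mol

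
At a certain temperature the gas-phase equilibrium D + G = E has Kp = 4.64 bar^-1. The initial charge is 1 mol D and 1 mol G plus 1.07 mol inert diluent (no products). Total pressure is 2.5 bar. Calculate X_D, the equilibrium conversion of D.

Basis: 1 mol D initially; let X = conversion of D. Extent ξ = X.
Species balance: n_D = 1 − X; n_G = 1 − X; n_E = X; n_I = 1.07 (inert).
n_T = Σnᵢ = 3.07 − X.
y_i = n_i/n_T, p_i = y_i·P. Kp = p_E / (p_D p_G).
This yields a degree-2 equation in X; solving on (0,1), X = 0.635.

X = 0.635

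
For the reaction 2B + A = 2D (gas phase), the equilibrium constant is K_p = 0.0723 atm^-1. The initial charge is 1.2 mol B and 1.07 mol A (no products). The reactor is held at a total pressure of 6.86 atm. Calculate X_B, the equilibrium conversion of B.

Take 1.2 mol B as basis and let X be its fractional conversion, so ξ = 0.6X.
At extent ξ: n_B = 1.2 − 1.2X; n_A = 1.07 − 0.6X; n_D = 1.2X.
n_T = Σnᵢ = 2.27 − 0.6X.
With p_i = (n_i/n_T)P, K_p = p_D^2 / (p_B^2 p_A).
Setting this equal to 0.0723 atm^-1 and taking the physical root (0 < X < 1) gives X = 0.314.

X = 0.314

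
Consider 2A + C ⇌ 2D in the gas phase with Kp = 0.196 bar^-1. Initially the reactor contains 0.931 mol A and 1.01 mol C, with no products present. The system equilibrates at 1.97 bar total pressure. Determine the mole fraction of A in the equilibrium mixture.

Basis: 0.931 mol A initially; let X = conversion of A. Extent ξ = 0.466X.
Species balance: n_A = 0.931 − 0.931X; n_C = 1.01 − 0.466X; n_D = 0.931X.
n_T = Σnᵢ = 1.94 − 0.466X.
With p_i = (n_i/n_T)P, Kp = p_D^2 / (p_A^2 p_C).
Substituting and setting equal to 0.196 bar^-1 gives a polynomial in X; the root in (0,1) is X = 0.302.
Then n_A = 0.65, n_T = 1.8, so y_A = 0.361.

y_A = 0.361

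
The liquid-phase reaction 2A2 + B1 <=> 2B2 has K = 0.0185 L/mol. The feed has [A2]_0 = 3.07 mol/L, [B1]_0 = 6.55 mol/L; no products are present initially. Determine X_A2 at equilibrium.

X = 0.252

Let X = conversion of A2; extent ξ = 3.07X/2 mol/L.
Concentrations: [A2] = 3.07 − 3.07X; [B1] = 6.55 − 1.53X; [B2] = 3.07X.
K = [B2]^2 / ([A2]^2 [B1]).
Solving K = 0.0185 for X ∈ (0,1): X = 0.252.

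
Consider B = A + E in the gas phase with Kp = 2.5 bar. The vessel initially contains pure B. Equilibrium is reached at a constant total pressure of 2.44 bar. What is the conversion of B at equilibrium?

X = 0.711

Let X = conversion of B (basis 1 mol B); extent of reaction ξ = X.
Moles: n_B = 1 − X; n_A = X; n_E = X.
n_T = Σnᵢ = 1 + X.
Mole fractions y_i = n_i/n_T; Kp = p_A p_E / (p_B) with p_i = y_i·P.
This yields a degree-2 equation in X; solving on (0,1), X = 0.711.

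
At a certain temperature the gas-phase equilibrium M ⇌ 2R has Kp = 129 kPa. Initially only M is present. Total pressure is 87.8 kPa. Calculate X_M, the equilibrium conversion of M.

Basis: 1 mol M initially; let X = conversion of M. Extent ξ = X.
At extent ξ: n_M = 1 − X; n_R = 2X.
n_T = Σnᵢ = 1 + X.
y_i = n_i/n_T, p_i = y_i·P. Kp = p_R^2 / (p_M).
Equating to 129 kPa and solving on 0 < X < 1: X = 0.518.

X = 0.518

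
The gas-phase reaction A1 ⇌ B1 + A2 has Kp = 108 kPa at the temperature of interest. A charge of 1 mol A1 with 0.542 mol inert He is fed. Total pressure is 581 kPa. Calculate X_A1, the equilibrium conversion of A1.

X = 0.451

Let X = conversion of A1 (basis 1 mol A1); extent of reaction ξ = X.
Species balance: n_A1 = 1 − X; n_B1 = X; n_A2 = X; n_I = 0.542 (inert).
Summing: n_T = 1.54 + X.
y_i = n_i/n_T, p_i = y_i·P. Kp = p_B1 p_A2 / (p_A1).
Substituting and setting equal to 108 kPa gives a polynomial in X; the root in (0,1) is X = 0.451.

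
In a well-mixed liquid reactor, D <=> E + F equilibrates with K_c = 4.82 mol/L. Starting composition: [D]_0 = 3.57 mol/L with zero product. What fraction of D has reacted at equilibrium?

Let X = conversion of D; extent ξ = 3.57·X mol/L.
Concentrations: [D] = 3.57 − 3.57X; [E] = 3.57X; [F] = 3.57X.
K_c = [E] [F] / ([D]).
Setting equal to 4.82 and solving for X on (0,1) gives X = 0.669.

X = 0.669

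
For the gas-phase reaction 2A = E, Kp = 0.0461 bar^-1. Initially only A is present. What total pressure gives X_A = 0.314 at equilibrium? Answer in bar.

Take 1 mol A as basis and let X be its fractional conversion, so ξ = 0.5X.
Mole table: n_A = 1 − X; n_E = 0.5X.
n_T = Σnᵢ = 1 − 0.5X.
Kp = p_E / (p_A^2) with p_i = (n_i/n_T)·P.
At X = 0.314: the mole-fraction product g(X) = Π y_i^ν_i = 0.2812. Since Kp = g(X)·P^{-1}, P = (g/Kp)^(1/1) = (0.2812/0.0461)^(1/1) = 6.1 bar.

P = 6.1 bar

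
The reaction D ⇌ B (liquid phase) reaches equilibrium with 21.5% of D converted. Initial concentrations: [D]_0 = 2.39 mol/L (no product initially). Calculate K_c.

Let X = conversion of D.
Concentrations: [D] = 2.39 − 2.39X; [B] = 2.39X.
At X = 0.215: [D] = 1.88, [B] = 0.514.
K_c = [B] / ([D]) = 0.274.

K_c = 0.274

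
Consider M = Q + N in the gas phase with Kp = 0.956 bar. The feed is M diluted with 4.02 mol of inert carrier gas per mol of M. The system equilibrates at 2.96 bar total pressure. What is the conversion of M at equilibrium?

Basis: 1 mol M initially; let X = conversion of M. Extent ξ = X.
Moles: n_M = 1 − X; n_Q = X; n_N = X; n_I = 4.02 (inert).
Total moles n_T = 5.02 + X.
With p_i = (n_i/n_T)P, Kp = p_Q p_N / (p_M).
Setting this equal to 0.956 bar and taking the physical root (0 < X < 1) gives X = 0.720.

X = 0.720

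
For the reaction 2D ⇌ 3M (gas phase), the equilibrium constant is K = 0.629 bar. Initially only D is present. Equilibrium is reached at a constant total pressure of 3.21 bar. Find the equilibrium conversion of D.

Let X = conversion of D (basis 1 mol D); extent of reaction ξ = 0.5X.
Moles: n_D = 1 − X; n_M = 1.5X.
Summing: n_T = 1 + 0.5X.
Mole fractions y_i = n_i/n_T; K = p_M^3 / (p_D^2) with p_i = y_i·P.
Substituting and setting equal to 0.629 bar gives a polynomial in X; the root in (0,1) is X = 0.316.

X = 0.316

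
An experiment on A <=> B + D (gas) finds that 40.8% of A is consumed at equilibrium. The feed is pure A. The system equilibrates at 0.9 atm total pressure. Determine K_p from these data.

K_p = 0.18 atm

Take 1 mol A as basis and let X be its fractional conversion, so ξ = X.
At extent ξ: n_A = 1 − X; n_B = X; n_D = X.
n_T = Σnᵢ = 1 + X.
At X = 0.408: n_A = 0.592, n_B = 0.408, n_D = 0.408, n_T = 1.41.
p_i = (n_i/n_T)·P. K_p = p_B p_D / (p_A) = 0.18 atm.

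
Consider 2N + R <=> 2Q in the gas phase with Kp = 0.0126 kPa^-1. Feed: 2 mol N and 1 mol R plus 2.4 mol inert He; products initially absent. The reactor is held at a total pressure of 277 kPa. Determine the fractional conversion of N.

Take 2 mol N as basis and let X be its fractional conversion, so ξ = X.
Mole table: n_N = 2 − 2X; n_R = 1 − X; n_Q = 2X; n_I = 2.4 (inert).
n_T = Σnᵢ = 5.4 − X.
With p_i = (n_i/n_T)P, Kp = p_Q^2 / (p_N^2 p_R).
Setting this equal to 0.0126 kPa^-1 and taking the physical root (0 < X < 1) gives X = 0.394.

X = 0.394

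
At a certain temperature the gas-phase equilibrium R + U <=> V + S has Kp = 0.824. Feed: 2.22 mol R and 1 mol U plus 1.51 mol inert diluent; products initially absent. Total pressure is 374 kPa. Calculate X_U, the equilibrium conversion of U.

X = 0.661

Let X = conversion of U (basis 1 mol U); extent of reaction ξ = X.
Mole table: n_R = 2.22 − X; n_U = 1 − X; n_V = X; n_S = X; n_I = 1.51 (inert).
Since Δν = 0, n_T = 4.73 throughout.
With p_i = (n_i/n_T)P, Kp = p_V p_S / (p_R p_U).
Equating to 0.824 and solving on 0 < X < 1: X = 0.661.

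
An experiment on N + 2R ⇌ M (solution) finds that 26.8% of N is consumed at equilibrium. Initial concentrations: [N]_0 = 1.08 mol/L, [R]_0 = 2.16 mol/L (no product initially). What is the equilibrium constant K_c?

Let X = conversion of N.
Concentrations: [N] = 1.08 − 1.08X; [R] = 2.16 − 2.16X; [M] = 1.08X.
At X = 0.268: [N] = 0.791, [R] = 1.58, [M] = 0.289.
K_c = [M] / ([N] [R]^2) = 0.146 (mol/L)^-2.

K_c = 0.146 (mol/L)^-2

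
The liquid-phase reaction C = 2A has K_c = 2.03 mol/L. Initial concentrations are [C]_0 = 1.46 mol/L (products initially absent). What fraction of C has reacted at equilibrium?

X = 0.441

Let X = conversion of C; extent ξ = 1.46·X mol/L.
Concentrations: [C] = 1.46 − 1.46X; [A] = 2.92X.
K_c = [A]^2 / ([C]).
Solving K_c = 2.03 for X ∈ (0,1): X = 0.441.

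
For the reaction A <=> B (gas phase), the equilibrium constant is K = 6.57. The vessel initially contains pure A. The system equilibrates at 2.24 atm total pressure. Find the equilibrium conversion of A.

X = 0.868

Let X = conversion of A (basis 1 mol A); extent of reaction ξ = X.
Species balance: n_A = 1 − X; n_B = X.
n_T stays at 1 (no change in mole number).
Mole fractions y_i = n_i/n_T; K = p_B / (p_A) with p_i = y_i·P.
Substituting and setting equal to 6.57 gives a polynomial in X; the root in (0,1) is X = 0.868.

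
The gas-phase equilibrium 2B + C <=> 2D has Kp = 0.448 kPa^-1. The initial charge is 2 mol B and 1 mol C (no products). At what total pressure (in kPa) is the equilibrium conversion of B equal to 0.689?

P = 81.4 kPa

Take 2 mol B as basis and let X be its fractional conversion, so ξ = X.
At extent ξ: n_B = 2 − 2X; n_C = 1 − X; n_D = 2X.
n_T = Σnᵢ = 3 − X.
Kp = p_D^2 / (p_B^2 p_C) with p_i = (n_i/n_T)·P.
At X = 0.689: the mole-fraction product g(X) = Π y_i^ν_i = 36.47. Since Kp = g(X)·P^{-1}, P = (g/Kp)^(1/1) = (36.47/0.448)^(1/1) = 81.4 kPa.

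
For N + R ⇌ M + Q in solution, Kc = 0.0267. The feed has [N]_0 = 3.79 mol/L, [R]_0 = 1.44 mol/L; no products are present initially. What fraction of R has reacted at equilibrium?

Let X = conversion of R; extent ξ = 1.44·X mol/L.
Concentrations: [N] = 3.79 − 1.44X; [R] = 1.44 − 1.44X; [M] = 1.44X; [Q] = 1.44X.
Kc = [M] [Q] / ([N] [R]).
This equals 0.0267 at X = 0.223 (the root in 0 < X < 1).

X = 0.223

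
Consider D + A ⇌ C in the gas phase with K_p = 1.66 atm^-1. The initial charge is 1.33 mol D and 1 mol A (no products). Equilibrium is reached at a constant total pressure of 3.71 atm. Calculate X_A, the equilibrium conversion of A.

Take 1 mol A as basis and let X be its fractional conversion, so ξ = X.
Moles: n_D = 1.33 − X; n_A = 1 − X; n_C = X.
Summing: n_T = 2.33 − X.
y_i = n_i/n_T, p_i = y_i·P. K_p = p_C / (p_D p_A).
Setting this equal to 1.66 atm^-1 and taking the physical root (0 < X < 1) gives X = 0.703.

X = 0.703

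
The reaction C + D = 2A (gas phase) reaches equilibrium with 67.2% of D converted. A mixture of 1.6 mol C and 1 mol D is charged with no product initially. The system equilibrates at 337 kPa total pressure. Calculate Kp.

Kp = 5.93

Basis: 1 mol D initially; let X = conversion of D. Extent ξ = X.
Moles: n_C = 1.6 − X; n_D = 1 − X; n_A = 2X.
Total moles n_T = 2.6 (Δν = 0, constant).
At X = 0.672: n_C = 0.928, n_D = 0.328, n_A = 1.34, n_T = 2.6.
p_i = (n_i/n_T)·P. Kp = p_A^2 / (p_C p_D) = 5.93.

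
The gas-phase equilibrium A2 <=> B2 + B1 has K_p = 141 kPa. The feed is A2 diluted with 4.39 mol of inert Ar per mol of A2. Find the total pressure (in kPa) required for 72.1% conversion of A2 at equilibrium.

P = 462 kPa

Basis: 1 mol A2 initially; let X = conversion of A2. Extent ξ = X.
Moles: n_A2 = 1 − X; n_B2 = X; n_B1 = X; n_I = 4.39 (inert).
Total moles n_T = 5.39 + X.
K_p = p_B2 p_B1 / (p_A2) with p_i = (n_i/n_T)·P.
At X = 0.721: the mole-fraction product g(X) = Π y_i^ν_i = 0.3049. Since K_p = g(X)·P^{1}, P = (K_p/g)^(1/1) = (141/0.3049)^(1/1) = 462 kPa.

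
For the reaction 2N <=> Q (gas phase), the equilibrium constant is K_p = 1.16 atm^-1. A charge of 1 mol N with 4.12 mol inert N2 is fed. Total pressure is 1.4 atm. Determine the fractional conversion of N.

Let X = conversion of N (basis 1 mol N); extent of reaction ξ = 0.5X.
At extent ξ: n_N = 1 − X; n_Q = 0.5X; n_I = 4.12 (inert).
Summing: n_T = 5.12 − 0.5X.
Mole fractions y_i = n_i/n_T; K_p = p_Q / (p_N^2) with p_i = y_i·P.
This yields a degree-2 equation in X; solving on (0,1), X = 0.311.

X = 0.311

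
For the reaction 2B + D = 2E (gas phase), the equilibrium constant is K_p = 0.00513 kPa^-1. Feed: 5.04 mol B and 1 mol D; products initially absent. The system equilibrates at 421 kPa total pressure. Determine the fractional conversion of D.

X = 0.672

Take 1 mol D as basis and let X be its fractional conversion, so ξ = X.
Species balance: n_B = 5.04 − 2X; n_D = 1 − X; n_E = 2X.
n_T = Σnᵢ = 6.04 − X.
y_i = n_i/n_T, p_i = y_i·P. K_p = p_E^2 / (p_B^2 p_D).
Substituting and setting equal to 0.00513 kPa^-1 gives a polynomial in X; the root in (0,1) is X = 0.672.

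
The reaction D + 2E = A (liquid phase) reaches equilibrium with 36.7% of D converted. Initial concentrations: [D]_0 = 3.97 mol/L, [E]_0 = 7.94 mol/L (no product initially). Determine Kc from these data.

Let X = conversion of D.
Concentrations: [D] = 3.97 − 3.97X; [E] = 7.94 − 7.94X; [A] = 3.97X.
At X = 0.367: [D] = 2.51, [E] = 5.03, [A] = 1.46.
Kc = [A] / ([D] [E]^2) = 0.023 (mol/L)^-2.

Kc = 0.023 (mol/L)^-2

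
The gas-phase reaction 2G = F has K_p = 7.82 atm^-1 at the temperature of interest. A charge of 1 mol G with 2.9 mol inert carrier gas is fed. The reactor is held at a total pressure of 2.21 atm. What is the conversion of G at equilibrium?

X = 0.727

Take 1 mol G as basis and let X be its fractional conversion, so ξ = 0.5X.
Mole table: n_G = 1 − X; n_F = 0.5X; n_I = 2.9 (inert).
n_T = Σnᵢ = 3.9 − 0.5X.
With p_i = (n_i/n_T)P, K_p = p_F / (p_G^2).
This yields a degree-2 equation in X; solving on (0,1), X = 0.727.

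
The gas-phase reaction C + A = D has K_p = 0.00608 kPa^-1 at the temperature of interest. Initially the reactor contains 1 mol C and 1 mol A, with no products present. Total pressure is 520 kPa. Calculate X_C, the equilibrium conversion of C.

Let X = conversion of C (basis 1 mol C); extent of reaction ξ = X.
Species balance: n_C = 1 − X; n_A = 1 − X; n_D = X.
n_T = Σnᵢ = 2 − X.
With p_i = (n_i/n_T)P, K_p = p_D / (p_C p_A).
This yields a degree-2 equation in X; solving on (0,1), X = 0.510.

X = 0.510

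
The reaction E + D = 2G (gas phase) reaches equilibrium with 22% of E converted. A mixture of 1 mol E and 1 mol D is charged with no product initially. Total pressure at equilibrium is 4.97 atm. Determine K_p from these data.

K_p = 0.318

Basis: 1 mol E initially; let X = conversion of E. Extent ξ = X.
Species balance: n_E = 1 − X; n_D = 1 − X; n_G = 2X.
n_T stays at 2 (no change in mole number).
At X = 0.22: n_E = 0.78, n_D = 0.78, n_G = 0.44, n_T = 2.
p_i = (n_i/n_T)·P. K_p = p_G^2 / (p_E p_D) = 0.318.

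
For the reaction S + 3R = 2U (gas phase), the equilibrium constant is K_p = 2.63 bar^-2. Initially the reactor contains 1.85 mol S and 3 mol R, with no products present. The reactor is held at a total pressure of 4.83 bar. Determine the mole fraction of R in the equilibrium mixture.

y_R = 0.218

Basis: 3 mol R initially; let X = conversion of R. Extent ξ = X.
Moles: n_S = 1.85 − X; n_R = 3 − 3X; n_U = 2X.
Total moles n_T = 4.85 − 2X.
Mole fractions y_i = n_i/n_T; K_p = p_U^2 / (p_S p_R^3) with p_i = y_i·P.
Setting this equal to 2.63 bar^-2 and taking the physical root (0 < X < 1) gives X = 0.758.
Then n_R = 0.725, n_T = 3.33, so y_R = 0.218.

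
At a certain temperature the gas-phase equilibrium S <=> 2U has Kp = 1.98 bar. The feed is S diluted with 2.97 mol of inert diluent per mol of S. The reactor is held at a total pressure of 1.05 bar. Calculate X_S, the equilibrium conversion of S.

Let X = conversion of S (basis 1 mol S); extent of reaction ξ = X.
Mole table: n_S = 1 − X; n_U = 2X; n_I = 2.97 (inert).
Total moles n_T = 3.97 + X.
With p_i = (n_i/n_T)P, Kp = p_U^2 / (p_S).
Substituting and setting equal to 1.98 bar gives a polynomial in X; the root in (0,1) is X = 0.748.

X = 0.748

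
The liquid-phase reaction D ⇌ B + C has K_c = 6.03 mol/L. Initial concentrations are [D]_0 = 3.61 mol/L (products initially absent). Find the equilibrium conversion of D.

X = 0.704

Let X = conversion of D; extent ξ = 3.61·X mol/L.
Concentrations: [D] = 3.61 − 3.61X; [B] = 3.61X; [C] = 3.61X.
K_c = [B] [C] / ([D]).
This equals 6.03 at X = 0.704 (the root in 0 < X < 1).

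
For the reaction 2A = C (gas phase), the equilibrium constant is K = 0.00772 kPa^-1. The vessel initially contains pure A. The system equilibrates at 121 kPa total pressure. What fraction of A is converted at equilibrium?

X = 0.541

Let X = conversion of A (basis 1 mol A); extent of reaction ξ = 0.5X.
At extent ξ: n_A = 1 − X; n_C = 0.5X.
n_T = Σnᵢ = 1 − 0.5X.
y_i = n_i/n_T, p_i = y_i·P. K = p_C / (p_A^2).
Setting this equal to 0.00772 kPa^-1 and taking the physical root (0 < X < 1) gives X = 0.541.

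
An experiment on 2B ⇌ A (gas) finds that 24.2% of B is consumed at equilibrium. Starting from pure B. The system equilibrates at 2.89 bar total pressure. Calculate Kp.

Kp = 0.0641 bar^-1

Basis: 1 mol B initially; let X = conversion of B. Extent ξ = 0.5X.
Species balance: n_B = 1 − X; n_A = 0.5X.
n_T = Σnᵢ = 1 − 0.5X.
At X = 0.242: n_B = 0.758, n_A = 0.121, n_T = 0.879.
p_i = (n_i/n_T)·P. Kp = p_A / (p_B^2) = 0.0641 bar^-1.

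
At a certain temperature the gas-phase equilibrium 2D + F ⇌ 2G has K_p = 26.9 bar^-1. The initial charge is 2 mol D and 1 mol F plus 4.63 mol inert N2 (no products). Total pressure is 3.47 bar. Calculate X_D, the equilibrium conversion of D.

Take 2 mol D as basis and let X be its fractional conversion, so ξ = X.
Mole table: n_D = 2 − 2X; n_F = 1 − X; n_G = 2X; n_I = 4.63 (inert).
Summing: n_T = 7.63 − X.
With p_i = (n_i/n_T)P, K_p = p_G^2 / (p_D^2 p_F).
Setting this equal to 26.9 bar^-1 and taking the physical root (0 < X < 1) gives X = 0.676.

X = 0.676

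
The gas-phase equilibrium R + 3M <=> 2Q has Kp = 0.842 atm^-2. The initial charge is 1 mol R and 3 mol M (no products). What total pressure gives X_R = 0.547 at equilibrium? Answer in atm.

Take 1 mol R as basis and let X be its fractional conversion, so ξ = X.
Species balance: n_R = 1 − X; n_M = 3 − 3X; n_Q = 2X.
Summing: n_T = 4 − 2X.
Kp = p_Q^2 / (p_R p_M^3) with p_i = (n_i/n_T)·P.
At X = 0.547: the mole-fraction product g(X) = Π y_i^ν_i = 8.889. Since Kp = g(X)·P^{-2}, P = (g/Kp)^(1/2) = (8.889/0.842)^(1/2) = 3.25 atm.

P = 3.25 atm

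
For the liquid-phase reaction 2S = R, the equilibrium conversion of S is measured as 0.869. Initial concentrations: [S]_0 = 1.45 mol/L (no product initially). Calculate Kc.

Let X = conversion of S.
Concentrations: [S] = 1.45 − 1.45X; [R] = 0.725X.
At X = 0.869: [S] = 0.19, [R] = 0.63.
Kc = [R] / ([S]^2) = 17.5 L/mol.

Kc = 17.5 L/mol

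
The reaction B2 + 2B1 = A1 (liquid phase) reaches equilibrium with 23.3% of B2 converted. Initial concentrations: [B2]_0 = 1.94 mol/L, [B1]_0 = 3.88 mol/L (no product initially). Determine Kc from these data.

Let X = conversion of B2.
Concentrations: [B2] = 1.94 − 1.94X; [B1] = 3.88 − 3.88X; [A1] = 1.94X.
At X = 0.233: [B2] = 1.49, [B1] = 2.98, [A1] = 0.452.
Kc = [A1] / ([B2] [B1]^2) = 0.0343 (mol/L)^-2.

Kc = 0.0343 (mol/L)^-2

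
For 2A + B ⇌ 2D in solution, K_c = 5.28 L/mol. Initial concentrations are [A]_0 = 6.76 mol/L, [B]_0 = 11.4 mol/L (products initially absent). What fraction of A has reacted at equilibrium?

X = 0.870

Let X = conversion of A; extent ξ = 6.76X/2 mol/L.
Concentrations: [A] = 6.76 − 6.76X; [B] = 11.4 − 3.38X; [D] = 6.76X.
K_c = [D]^2 / ([A]^2 [B]).
Setting equal to 5.28 and solving for X on (0,1) gives X = 0.870.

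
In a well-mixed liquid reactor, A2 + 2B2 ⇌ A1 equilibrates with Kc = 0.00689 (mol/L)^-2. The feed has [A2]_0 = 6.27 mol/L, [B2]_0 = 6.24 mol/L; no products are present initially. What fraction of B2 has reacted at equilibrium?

X = 0.258

Let X = conversion of B2; extent ξ = 6.24X/2 mol/L.
Concentrations: [A2] = 6.27 − 3.12X; [B2] = 6.24 − 6.24X; [A1] = 3.12X.
Kc = [A1] / ([A2] [B2]^2).
Setting equal to 0.00689 and solving for X on (0,1) gives X = 0.258.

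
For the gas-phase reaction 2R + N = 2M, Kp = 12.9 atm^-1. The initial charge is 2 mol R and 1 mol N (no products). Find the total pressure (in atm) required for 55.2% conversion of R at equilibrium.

Basis: 2 mol R initially; let X = conversion of R. Extent ξ = X.
Species balance: n_R = 2 − 2X; n_N = 1 − X; n_M = 2X.
Total moles n_T = 3 − X.
Kp = p_M^2 / (p_R^2 p_N) with p_i = (n_i/n_T)·P.
At X = 0.552: the mole-fraction product g(X) = Π y_i^ν_i = 8.296. Since Kp = g(X)·P^{-1}, P = (g/Kp)^(1/1) = (8.296/12.9)^(1/1) = 0.643 atm.

P = 0.643 atm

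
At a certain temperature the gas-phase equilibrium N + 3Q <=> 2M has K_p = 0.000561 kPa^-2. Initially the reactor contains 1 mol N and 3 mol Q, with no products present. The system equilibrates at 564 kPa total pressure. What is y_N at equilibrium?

y_N = 0.095

Let X = conversion of N (basis 1 mol N); extent of reaction ξ = X.
Moles: n_N = 1 − X; n_Q = 3 − 3X; n_M = 2X.
Total moles n_T = 4 − 2X.
With p_i = (n_i/n_T)P, K_p = p_M^2 / (p_N p_Q^3).
Substituting and setting equal to 0.000561 kPa^-2 gives a polynomial in X; the root in (0,1) is X = 0.767.
Then n_N = 0.233, n_T = 2.47, so y_N = 0.095.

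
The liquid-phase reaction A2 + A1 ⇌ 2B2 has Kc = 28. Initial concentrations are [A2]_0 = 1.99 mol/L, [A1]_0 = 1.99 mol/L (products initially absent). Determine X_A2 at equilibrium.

X = 0.726

Let X = conversion of A2; extent ξ = 1.99·X mol/L.
Concentrations: [A2] = 1.99 − 1.99X; [A1] = 1.99 − 1.99X; [B2] = 3.98X.
Kc = [B2]^2 / ([A2] [A1]).
Solving Kc = 28 for X ∈ (0,1): X = 0.726.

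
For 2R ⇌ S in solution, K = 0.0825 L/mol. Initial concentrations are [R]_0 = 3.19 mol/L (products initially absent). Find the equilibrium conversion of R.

Let X = conversion of R; extent ξ = 3.19X/2 mol/L.
Concentrations: [R] = 3.19 − 3.19X; [S] = 1.59X.
K = [S] / ([R]^2).
Equating to 0.0825 L/mol: the physical root is X = 0.276.

X = 0.276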